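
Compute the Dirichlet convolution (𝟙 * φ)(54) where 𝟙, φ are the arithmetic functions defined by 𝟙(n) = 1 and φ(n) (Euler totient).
(𝟙 * φ)(54) = 54

Divisors of 54: [1, 2, 3, 6, 9, 18, 27, 54]. For each d | 54:
  d = 1: 𝟙(1) · φ(54/1) = 1 · 18 = 18
  d = 2: 𝟙(2) · φ(54/2) = 1 · 18 = 18
  d = 3: 𝟙(3) · φ(54/3) = 1 · 6 = 6
  d = 6: 𝟙(6) · φ(54/6) = 1 · 6 = 6
  d = 9: 𝟙(9) · φ(54/9) = 1 · 2 = 2
  d = 18: 𝟙(18) · φ(54/18) = 1 · 2 = 2
  d = 27: 𝟙(27) · φ(54/27) = 1 · 1 = 1
  d = 54: 𝟙(54) · φ(54/54) = 1 · 1 = 1
Summing: (𝟙 * φ)(54) = 18 + 18 + 6 + 6 + 2 + 2 + 1 + 1 = 54.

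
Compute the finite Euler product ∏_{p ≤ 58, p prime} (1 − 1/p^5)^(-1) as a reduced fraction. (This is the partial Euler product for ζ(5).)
∏ = 16271272514460981588256692497708850770212394550299268449499486458883457010851/15691809316785373562301814354101424660311534867697905028310662923501211484160

The primes p ≤ 58 are [2, 3, 5, 7, 11, 13, 17, 19, 23, 29, 31, 37, 41, 43, 47, 53]. For each prime, (1 − 1/p^5)^(-1) = p^5 / (p^5 − 1). The product is (1 − 1/2^5)^(-1), (1 − 1/3^5)^(-1), (1 − 1/5^5)^(-1), (1 − 1/7^5)^(-1), (1 − 1/11^5)^(-1), (1 − 1/13^5)^(-1), (1 − 1/17^5)^(-1), (1 − 1/19^5)^(-1), (1 − 1/23^5)^(-1), (1 − 1/29^5)^(-1), (1 − 1/31^5)^(-1), (1 − 1/37^5)^(-1), (1 − 1/41^5)^(-1), (1 − 1/43^5)^(-1), (1 − 1/47^5)^(-1), (1 − 1/53^5)^(-1) = ∏ p^5 / (p^5 − 1) = 16271272514460981588256692497708850770212394550299268449499486458883457010851/15691809316785373562301814354101424660311534867697905028310662923501211484160.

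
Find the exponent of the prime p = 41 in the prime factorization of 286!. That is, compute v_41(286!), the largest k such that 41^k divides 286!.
v_41(286!) = 6

Legendre's formula: v_p(n!) = Σ_{k ≥ 1} ⌊n / p^k⌋. For p = 41, n = 286, the terms are:
  ⌊286/41^1⌋ = ⌊286/41⌋ = 6
(the next term ⌊286/41^2⌋ = 0, terminating the sum). Summing: v_41(286!) = 6 = 6.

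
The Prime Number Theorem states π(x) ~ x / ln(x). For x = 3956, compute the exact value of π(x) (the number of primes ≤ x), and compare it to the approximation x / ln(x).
π(3956) = 548;  x/ln(x) ≈ 477.61;  relative error ≈ 12.85%.

Directly count primes up to 3956: π(3956) = 548. The PNT approximation gives 3956/ln(3956) ≈ 3956/8.28299 ≈ 477.61. Relative error (π(x) − x/ln(x)) / π(x) ≈ 12.85%; the approximation is known to undercount slightly (Li(x) is a better estimate).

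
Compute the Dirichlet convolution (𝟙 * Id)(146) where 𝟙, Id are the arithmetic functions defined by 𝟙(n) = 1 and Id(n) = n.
(𝟙 * Id)(146) = 222

Divisors of 146: [1, 2, 73, 146]. For each d | 146:
  d = 1: 𝟙(1) · Id(146/1) = 1 · 146 = 146
  d = 2: 𝟙(2) · Id(146/2) = 1 · 73 = 73
  d = 73: 𝟙(73) · Id(146/73) = 1 · 2 = 2
  d = 146: 𝟙(146) · Id(146/146) = 1 · 1 = 1
Summing: (𝟙 * Id)(146) = 146 + 73 + 2 + 1 = 222.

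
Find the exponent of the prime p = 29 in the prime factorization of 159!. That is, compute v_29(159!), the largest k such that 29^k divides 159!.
v_29(159!) = 5

Legendre's formula: v_p(n!) = Σ_{k ≥ 1} ⌊n / p^k⌋. For p = 29, n = 159, the terms are:
  ⌊159/29^1⌋ = ⌊159/29⌋ = 5
(the next term ⌊159/29^2⌋ = 0, terminating the sum). Summing: v_29(159!) = 5 = 5.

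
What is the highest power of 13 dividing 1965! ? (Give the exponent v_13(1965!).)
v_13(1965!) = 162

Legendre's formula: v_p(n!) = Σ_{k ≥ 1} ⌊n / p^k⌋. For p = 13, n = 1965, the terms are:
  ⌊1965/13^1⌋ = ⌊1965/13⌋ = 151
  ⌊1965/13^2⌋ = ⌊1965/169⌋ = 11
(the next term ⌊1965/13^3⌋ = 0, terminating the sum). Summing: v_13(1965!) = 151 + 11 = 162.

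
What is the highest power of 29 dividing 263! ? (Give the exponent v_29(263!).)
v_29(263!) = 9

Legendre's formula: v_p(n!) = Σ_{k ≥ 1} ⌊n / p^k⌋. For p = 29, n = 263, the terms are:
  ⌊263/29^1⌋ = ⌊263/29⌋ = 9
(the next term ⌊263/29^2⌋ = 0, terminating the sum). Summing: v_29(263!) = 9 = 9.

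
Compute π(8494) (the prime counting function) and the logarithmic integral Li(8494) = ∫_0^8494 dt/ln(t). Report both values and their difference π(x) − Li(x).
π(8494) = 1059;  Li(8494) ≈ 1081.20;  π(x) − Li(x) ≈ -22.20.

Direct count of primes ≤ 8494 gives π(8494) = 1059. Numerical evaluation of the logarithmic integral gives Li(8494) ≈ 1081.20. The difference π(x) − Li(x) ≈ -22.20 is typically negative for small/moderate x (Li(x) overestimates), though Littlewood's theorem shows this sign changes infinitely often.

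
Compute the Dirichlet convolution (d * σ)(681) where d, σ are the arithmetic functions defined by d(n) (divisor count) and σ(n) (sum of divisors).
(d * σ)(681) = 1380

Divisors of 681: [1, 3, 227, 681]. For each d | 681:
  d = 1: d(1) · σ(681/1) = 1 · 912 = 912
  d = 3: d(3) · σ(681/3) = 2 · 228 = 456
  d = 227: d(227) · σ(681/227) = 2 · 4 = 8
  d = 681: d(681) · σ(681/681) = 4 · 1 = 4
Summing: (d * σ)(681) = 912 + 456 + 8 + 4 = 1380.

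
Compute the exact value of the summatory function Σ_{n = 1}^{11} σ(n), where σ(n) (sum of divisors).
Σ_{n ≤ 11} σ(n) = 99

Compute σ(n) for each 1 ≤ n ≤ 11: σ(1) = 1, σ(2) = 3, σ(3) = 4, σ(4) = 7, σ(5) = 6, σ(6) = 12, σ(7) = 8, σ(8) = 15, σ(9) = 13, σ(10) = 18, σ(11) = 12. Summing all 11 values: 99. (Average order: Σ_{n ≤ x} σ(n) ~ (π²/12) x². For x = 11, (π²/12)·11² ≈ 99.52.)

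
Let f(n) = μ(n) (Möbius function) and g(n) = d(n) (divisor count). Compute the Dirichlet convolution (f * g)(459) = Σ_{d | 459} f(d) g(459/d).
(μ * d)(459) = 1

Divisors of 459: [1, 3, 9, 17, 27, 51, 153, 459]. For each d | 459:
  d = 1: μ(1) · d(459/1) = 1 · 8 = 8
  d = 3: μ(3) · d(459/3) = -1 · 6 = -6
  d = 9: μ(9) · d(459/9) = 0 · 4 = 0
  d = 17: μ(17) · d(459/17) = -1 · 4 = -4
  d = 27: μ(27) · d(459/27) = 0 · 2 = 0
  d = 51: μ(51) · d(459/51) = 1 · 3 = 3
  d = 153: μ(153) · d(459/153) = 0 · 2 = 0
  d = 459: μ(459) · d(459/459) = 0 · 1 = 0
Summing: (μ * d)(459) = 8 + -6 + 0 + -4 + 0 + 3 + 0 + 0 = 1.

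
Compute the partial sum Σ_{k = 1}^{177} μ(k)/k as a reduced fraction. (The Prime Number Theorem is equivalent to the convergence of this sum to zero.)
Σ μ(k)/k = -405094636462344486762882436757770090366687617598923355652478890632/83294951893662609690425847675448128125490254797437431023480841994855

Values of μ(k) for 1 ≤ k ≤ 177: μ(1) = 1, μ(2) = -1, μ(3) = -1, μ(5) = -1, μ(6) = 1, μ(7) = -1, μ(10) = 1, μ(11) = -1, μ(13) = -1, μ(14) = 1, μ(15) = 1, μ(17) = -1, μ(19) = -1, μ(21) = 1, μ(22) = 1, μ(23) = -1, μ(26) = 1, μ(29) = -1, μ(30) = -1, μ(31) = -1, μ(33) = 1, μ(34) = 1, μ(35) = 1, μ(37) = -1, μ(38) = 1, μ(39) = 1, μ(41) = -1, μ(42) = -1, μ(43) = -1, μ(46) = 1, μ(47) = -1, μ(51) = 1, μ(53) = -1, μ(55) = 1, μ(57) = 1, μ(58) = 1, μ(59) = -1, μ(61) = -1, μ(62) = 1, μ(65) = 1, μ(66) = -1, μ(67) = -1, μ(69) = 1, μ(70) = -1, μ(71) = -1, μ(73) = -1, μ(74) = 1, μ(77) = 1, μ(78) = -1, μ(79) = -1, μ(82) = 1, μ(83) = -1, μ(85) = 1, μ(86) = 1, μ(87) = 1, μ(89) = -1, μ(91) = 1, μ(93) = 1, μ(94) = 1, μ(95) = 1, μ(97) = -1, μ(101) = -1, μ(102) = -1, μ(103) = -1, μ(105) = -1, μ(106) = 1, μ(107) = -1, μ(109) = -1, μ(110) = -1, μ(111) = 1, μ(113) = -1, μ(114) = -1, μ(115) = 1, μ(118) = 1, μ(119) = 1, μ(122) = 1, μ(123) = 1, μ(127) = -1, μ(129) = 1, μ(130) = -1, μ(131) = -1, μ(133) = 1, μ(134) = 1, μ(137) = -1, μ(138) = -1, μ(139) = -1, μ(141) = 1, μ(142) = 1, μ(143) = 1, μ(145) = 1, μ(146) = 1, μ(149) = -1, μ(151) = -1, μ(154) = -1, μ(155) = 1, μ(157) = -1, μ(158) = 1, μ(159) = 1, μ(161) = 1, μ(163) = -1, μ(165) = -1, μ(166) = 1, μ(167) = -1, μ(170) = -1, μ(173) = -1, μ(174) = -1, μ(177) = 1, with μ = 0 on non-squarefree integers. Summing μ(k)/k for k where μ(k) ≠ 0 gives -405094636462344486762882436757770090366687617598923355652478890632/83294951893662609690425847675448128125490254797437431023480841994855 ≈ -0.0049. (PNT ⟺ this sum → 0 as n → ∞.)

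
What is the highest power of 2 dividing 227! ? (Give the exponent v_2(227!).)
v_2(227!) = 222

Legendre's formula: v_p(n!) = Σ_{k ≥ 1} ⌊n / p^k⌋. For p = 2, n = 227, the terms are:
  ⌊227/2^1⌋ = ⌊227/2⌋ = 113
  ⌊227/2^2⌋ = ⌊227/4⌋ = 56
  ⌊227/2^3⌋ = ⌊227/8⌋ = 28
  ⌊227/2^4⌋ = ⌊227/16⌋ = 14
  ⌊227/2^5⌋ = ⌊227/32⌋ = 7
  ⌊227/2^6⌋ = ⌊227/64⌋ = 3
  ⌊227/2^7⌋ = ⌊227/128⌋ = 1
(the next term ⌊227/2^8⌋ = 0, terminating the sum). Summing: v_2(227!) = 113 + 56 + 28 + 14 + 7 + 3 + 1 = 222.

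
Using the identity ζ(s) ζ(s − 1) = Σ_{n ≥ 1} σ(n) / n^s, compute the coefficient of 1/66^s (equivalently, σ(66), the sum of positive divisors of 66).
σ(66) = 144

In the product (Σ m^0/m^s)(Σ k / k^s) = Σ (Σ_{d | n} d) / n^s, the coefficient of 1/n^s is σ(n) = Σ_{d | n} d. For n = 66, divisors are [1, 2, 3, 6, 11, 22, 33, 66]; summing: σ(66) = 144.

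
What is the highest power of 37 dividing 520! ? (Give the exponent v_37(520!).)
v_37(520!) = 14

Legendre's formula: v_p(n!) = Σ_{k ≥ 1} ⌊n / p^k⌋. For p = 37, n = 520, the terms are:
  ⌊520/37^1⌋ = ⌊520/37⌋ = 14
(the next term ⌊520/37^2⌋ = 0, terminating the sum). Summing: v_37(520!) = 14 = 14.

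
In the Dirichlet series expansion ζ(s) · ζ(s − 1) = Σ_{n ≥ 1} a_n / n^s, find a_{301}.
σ(301) = 352

In the product (Σ m^0/m^s)(Σ k / k^s) = Σ (Σ_{d | n} d) / n^s, the coefficient of 1/n^s is σ(n) = Σ_{d | n} d. For n = 301, divisors are [1, 7, 43, 301]; summing: σ(301) = 352.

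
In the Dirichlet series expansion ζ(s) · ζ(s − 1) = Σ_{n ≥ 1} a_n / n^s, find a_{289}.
σ(289) = 307

In the product (Σ m^0/m^s)(Σ k / k^s) = Σ (Σ_{d | n} d) / n^s, the coefficient of 1/n^s is σ(n) = Σ_{d | n} d. For n = 289, divisors are [1, 17, 289]; summing: σ(289) = 307.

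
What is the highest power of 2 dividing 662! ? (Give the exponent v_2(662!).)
v_2(662!) = 657

Legendre's formula: v_p(n!) = Σ_{k ≥ 1} ⌊n / p^k⌋. For p = 2, n = 662, the terms are:
  ⌊662/2^1⌋ = ⌊662/2⌋ = 331
  ⌊662/2^2⌋ = ⌊662/4⌋ = 165
  ⌊662/2^3⌋ = ⌊662/8⌋ = 82
  ⌊662/2^4⌋ = ⌊662/16⌋ = 41
  ⌊662/2^5⌋ = ⌊662/32⌋ = 20
  ⌊662/2^6⌋ = ⌊662/64⌋ = 10
  ⌊662/2^7⌋ = ⌊662/128⌋ = 5
  ⌊662/2^8⌋ = ⌊662/256⌋ = 2
  ⌊662/2^9⌋ = ⌊662/512⌋ = 1
(the next term ⌊662/2^10⌋ = 0, terminating the sum). Summing: v_2(662!) = 331 + 165 + 82 + 41 + 20 + 10 + 5 + 2 + 1 = 657.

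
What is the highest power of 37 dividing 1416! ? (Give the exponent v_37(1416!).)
v_37(1416!) = 39

Legendre's formula: v_p(n!) = Σ_{k ≥ 1} ⌊n / p^k⌋. For p = 37, n = 1416, the terms are:
  ⌊1416/37^1⌋ = ⌊1416/37⌋ = 38
  ⌊1416/37^2⌋ = ⌊1416/1369⌋ = 1
(the next term ⌊1416/37^3⌋ = 0, terminating the sum). Summing: v_37(1416!) = 38 + 1 = 39.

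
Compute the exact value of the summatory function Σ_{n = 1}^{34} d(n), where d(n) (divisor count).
Σ_{n ≤ 34} d(n) = 127

Compute d(n) for each 1 ≤ n ≤ 34: d(1) = 1, d(2) = 2, d(3) = 2, d(4) = 3, d(5) = 2, d(6) = 4, d(7) = 2, d(8) = 4, d(9) = 3, d(10) = 4, d(11) = 2, d(12) = 6, d(13) = 2, d(14) = 4, d(15) = 4, d(16) = 5, d(17) = 2, d(18) = 6, d(19) = 2, d(20) = 6, d(21) = 4, d(22) = 4, d(23) = 2, d(24) = 8, d(25) = 3, d(26) = 4, d(27) = 4, d(28) = 6, d(29) = 2, d(30) = 8, d(31) = 2, d(32) = 6, d(33) = 4, d(34) = 4. Summing all 34 values: 127. (Dirichlet's divisor formula: Σ_{n ≤ x} d(n) = x ln(x) + (2γ − 1) x + O(√x). For x = 34, the asymptotic estimate is ≈ 125.15.)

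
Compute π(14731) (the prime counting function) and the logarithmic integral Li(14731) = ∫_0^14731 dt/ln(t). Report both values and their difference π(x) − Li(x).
π(14731) = 1724;  Li(14731) ≈ 1748.62;  π(x) − Li(x) ≈ -24.62.

Direct count of primes ≤ 14731 gives π(14731) = 1724. Numerical evaluation of the logarithmic integral gives Li(14731) ≈ 1748.62. The difference π(x) − Li(x) ≈ -24.62 is typically negative for small/moderate x (Li(x) overestimates), though Littlewood's theorem shows this sign changes infinitely often.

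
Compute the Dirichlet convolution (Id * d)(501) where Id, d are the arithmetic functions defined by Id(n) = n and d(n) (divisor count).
(Id * d)(501) = 845

Divisors of 501: [1, 3, 167, 501]. For each d | 501:
  d = 1: Id(1) · d(501/1) = 1 · 4 = 4
  d = 3: Id(3) · d(501/3) = 3 · 2 = 6
  d = 167: Id(167) · d(501/167) = 167 · 2 = 334
  d = 501: Id(501) · d(501/501) = 501 · 1 = 501
Summing: (Id * d)(501) = 4 + 6 + 334 + 501 = 845.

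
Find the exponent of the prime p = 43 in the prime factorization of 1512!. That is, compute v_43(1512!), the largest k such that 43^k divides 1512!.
v_43(1512!) = 35

Legendre's formula: v_p(n!) = Σ_{k ≥ 1} ⌊n / p^k⌋. For p = 43, n = 1512, the terms are:
  ⌊1512/43^1⌋ = ⌊1512/43⌋ = 35
(the next term ⌊1512/43^2⌋ = 0, terminating the sum). Summing: v_43(1512!) = 35 = 35.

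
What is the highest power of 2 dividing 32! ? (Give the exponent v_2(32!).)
v_2(32!) = 31

Legendre's formula: v_p(n!) = Σ_{k ≥ 1} ⌊n / p^k⌋. For p = 2, n = 32, the terms are:
  ⌊32/2^1⌋ = ⌊32/2⌋ = 16
  ⌊32/2^2⌋ = ⌊32/4⌋ = 8
  ⌊32/2^3⌋ = ⌊32/8⌋ = 4
  ⌊32/2^4⌋ = ⌊32/16⌋ = 2
  ⌊32/2^5⌋ = ⌊32/32⌋ = 1
(the next term ⌊32/2^6⌋ = 0, terminating the sum). Summing: v_2(32!) = 16 + 8 + 4 + 2 + 1 = 31.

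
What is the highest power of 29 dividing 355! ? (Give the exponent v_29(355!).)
v_29(355!) = 12

Legendre's formula: v_p(n!) = Σ_{k ≥ 1} ⌊n / p^k⌋. For p = 29, n = 355, the terms are:
  ⌊355/29^1⌋ = ⌊355/29⌋ = 12
(the next term ⌊355/29^2⌋ = 0, terminating the sum). Summing: v_29(355!) = 12 = 12.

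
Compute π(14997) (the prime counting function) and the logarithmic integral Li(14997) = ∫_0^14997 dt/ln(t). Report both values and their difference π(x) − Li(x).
π(14997) = 1754;  Li(14997) ≈ 1776.31;  π(x) − Li(x) ≈ -22.31.

Direct count of primes ≤ 14997 gives π(14997) = 1754. Numerical evaluation of the logarithmic integral gives Li(14997) ≈ 1776.31. The difference π(x) − Li(x) ≈ -22.31 is typically negative for small/moderate x (Li(x) overestimates), though Littlewood's theorem shows this sign changes infinitely often.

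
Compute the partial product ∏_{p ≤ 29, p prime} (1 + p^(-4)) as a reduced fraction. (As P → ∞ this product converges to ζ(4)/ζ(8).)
∏ = 408418518091992985088034449701042208/378893302350878356551852293056730625

The primes p ≤ 29 are [2, 3, 5, 7, 11, 13, 17, 19, 23, 29]. For each, (1 + 1/p^4) = (p^4 + 1)/p^4. Multiplying these fractions over p ∈ [2, 3, 5, 7, 11, 13, 17, 19, 23, 29] gives 408418518091992985088034449701042208/378893302350878356551852293056730625. (In the limit P → ∞ this tends to ζ(4)/ζ(8).)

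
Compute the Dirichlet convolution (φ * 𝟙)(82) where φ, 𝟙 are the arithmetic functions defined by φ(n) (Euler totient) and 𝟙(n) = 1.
(φ * 𝟙)(82) = 82

Divisors of 82: [1, 2, 41, 82]. For each d | 82:
  d = 1: φ(1) · 𝟙(82/1) = 1 · 1 = 1
  d = 2: φ(2) · 𝟙(82/2) = 1 · 1 = 1
  d = 41: φ(41) · 𝟙(82/41) = 40 · 1 = 40
  d = 82: φ(82) · 𝟙(82/82) = 40 · 1 = 40
Summing: (φ * 𝟙)(82) = 1 + 1 + 40 + 40 = 82.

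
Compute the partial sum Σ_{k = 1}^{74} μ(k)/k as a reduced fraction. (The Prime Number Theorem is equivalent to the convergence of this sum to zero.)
Σ μ(k)/k = -7431196043498463691814948/581852579989271773580304621

Values of μ(k) for 1 ≤ k ≤ 74: μ(1) = 1, μ(2) = -1, μ(3) = -1, μ(5) = -1, μ(6) = 1, μ(7) = -1, μ(10) = 1, μ(11) = -1, μ(13) = -1, μ(14) = 1, μ(15) = 1, μ(17) = -1, μ(19) = -1, μ(21) = 1, μ(22) = 1, μ(23) = -1, μ(26) = 1, μ(29) = -1, μ(30) = -1, μ(31) = -1, μ(33) = 1, μ(34) = 1, μ(35) = 1, μ(37) = -1, μ(38) = 1, μ(39) = 1, μ(41) = -1, μ(42) = -1, μ(43) = -1, μ(46) = 1, μ(47) = -1, μ(51) = 1, μ(53) = -1, μ(55) = 1, μ(57) = 1, μ(58) = 1, μ(59) = -1, μ(61) = -1, μ(62) = 1, μ(65) = 1, μ(66) = -1, μ(67) = -1, μ(69) = 1, μ(70) = -1, μ(71) = -1, μ(73) = -1, μ(74) = 1, with μ = 0 on non-squarefree integers. Summing μ(k)/k for k where μ(k) ≠ 0 gives -7431196043498463691814948/581852579989271773580304621 ≈ -0.0128. (PNT ⟺ this sum → 0 as n → ∞.)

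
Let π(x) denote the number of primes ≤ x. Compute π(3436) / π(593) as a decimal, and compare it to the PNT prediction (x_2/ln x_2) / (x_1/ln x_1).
π(3436)/π(593) = 481/108 ≈ 4.4537;  PNT prediction ≈ 4.5440.

π(593) = 108 and π(3436) = 481, so π(3436)/π(593) ≈ 4.4537. The PNT-predicted ratio is (3436/ln(3436)) / (593/ln(593)) ≈ 4.5440. The two agree to within a few percent, as expected.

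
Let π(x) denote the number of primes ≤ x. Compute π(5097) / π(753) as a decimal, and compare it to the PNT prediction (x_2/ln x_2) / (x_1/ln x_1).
π(5097)/π(753) = 680/133 ≈ 5.1128;  PNT prediction ≈ 5.2525.

π(753) = 133 and π(5097) = 680, so π(5097)/π(753) ≈ 5.1128. The PNT-predicted ratio is (5097/ln(5097)) / (753/ln(753)) ≈ 5.2525. The two agree to within a few percent, as expected.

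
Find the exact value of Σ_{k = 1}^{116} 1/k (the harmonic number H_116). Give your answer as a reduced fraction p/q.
H_116 = 92723052988307480317436790993517488799788772043569/17379782769567790172972927968296006432665936992320

Direct summation: H_116 = 1 + 1/2 + ... + 1/116. The least common denominator is lcm(1, ..., 116) = 955888052326228459513511038256280353796626534577600; over this denominator the numerator is 955888052326228459513511038256280353796626534577600 + 477944026163114229756755519128140176898313267288800 + 318629350775409486504503679418760117932208844859200 + 238972013081557114878377759564070088449156633644400 + 191177610465245691902702207651256070759325306915520 + 159314675387704743252251839709380058966104422429600 + 136555436046604065644787291179468621970946647796800 + 119486006540778557439188879782035044224578316822200 + 106209783591803162168167893139586705977402948286400 + 95588805232622845951351103825628035379662653457760 + 86898913847838950864864639841480032163329684961600 + 79657337693852371626125919854690029483052211214800 + 73529850178940650731808541404329257984355887275200 + 68277718023302032822393645589734310985473323898400 + 63725870155081897300900735883752023586441768971840 + 59743003270389278719594439891017522112289158411100 + 56228708960366379971383002250369432576272149092800 + 53104891795901581084083946569793352988701474143200 + 50309897490854129448079528329277913357717186030400 + 47794402616311422975675551912814017689831326728880 + 45518478682201355214929097059822873990315549265600 + 43449456923919475432432319920740016081664842480800 + 41560350101140367804935262532881754512896805851200 + 39828668846926185813062959927345014741526105607400 + 38235522093049138380540441530251214151865061383104 + 36764925089470325365904270702164628992177943637600 + 35403261197267720722722631046528901992467649428800 + 34138859011651016411196822794867155492736661949200 + 32961656976766498603914173732975184613676777054400 + 31862935077540948650450367941876011793220884485920 + 30835098462136401919790678653428398509568597889600 + 29871501635194639359797219945508761056144579205550 + 28966304615946316954954879947160010721109894987200 + 28114354480183189985691501125184716288136074546400 + 27311087209320813128957458235893724394189329559360 + 26552445897950790542041973284896676494350737071600 + 25834812225033201608473271304223793345854771204800 + 25154948745427064724039764164638956678858593015200 + 24509950059646883577269513801443085994785295758400 + 23897201308155711487837775956407008844915663364440 + 23314342739664108768622220445275130580405525233600 + 22759239341100677607464548529911436995157774632800 + 22229954705261126965430489261773961716200617083200 + 21724728461959737716216159960370008040832421240400 + 21241956718360632433633578627917341195480589657280 + 20780175050570183902467631266440877256448402925600 + 20338043666515499138585341239495326676523968820800 + 19914334423463092906531479963672507370763052803700 + 19507919435229152234969613025638374567278092542400 + 19117761046524569190270220765125607075932530691552 + 18742902986788793323794334083456477525424049697600 + 18382462544735162682952135351082314496088971818800 + 18035623628796763387047378080307176486728802539200 + 17701630598633860361361315523264450996233824714400 + 17379782769567790172972927968296006432665936992320 + 17069429505825508205598411397433577746368330974600 + 16769965830284709816026509443092637785905728676800 + 16480828488383249301957086866487592306838388527200 + 16201492412308956940906966750106446674519093806400 + 15931467538770474325225183970938005896610442242960 + 15670295939774237041205098987807874652403713681600 + 15417549231068200959895339326714199254784298944800 + 15172826227400451738309699019940957996771849755200 + 14935750817597319679898609972754380528072289602775 + 14705970035788130146361708280865851596871177455040 + 14483152307973158477477439973580005360554947493600 + 14266985855615350141992702063526572444725769172800 + 14057177240091594992845750562592358144068037273200 + 13853450033713455934978420844293918170965601950400 + 13655543604660406564478729117946862197094664779680 + 13463212004594767035401563919102540194318683585600 + 13276222948975395271020986642448338247175368535800 + 13094356881181211774157685455565484298583925131200 + 12917406112516600804236635652111896672927385602400 + 12745174031016379460180147176750404717288353794368 + 12577474372713532362019882082319478339429296507600 + 12414130549691278694980662834497147451904240708800 + 12254975029823441788634756900721542997392647879200 + 12099848763623145057133051117168105744261095374400 + 11948600654077855743918887978203504422457831682220 + 11801087065755906907574210348842967330822549809600 + 11657171369832054384311110222637565290202762616800 + 11516723522002752524259169135617835587911163067200 + 11379619670550338803732274264955718497578887316400 + 11245741792073275994276600450073886515254429818560 + 11114977352630563482715244630886980858100308541600 + 10987218992255499534638057910991728204558925684800 + 10862364230979868858108079980185004020416210620200 + 10740315194676724264196753238834610716816028478400 + 10620978359180316216816789313958670597740294828640 + 10504264311277235818829791629189893997765126753600 + 10390087525285091951233815633220438628224201462800 + 10278366154045467306596892884476132836522865963200 + 10169021833257749569292670619747663338261984410400 + 10061979498170825889615905665855582671543437206080 + 9957167211731546453265739981836253685381526401850 + 9854516003363179994984649878930725296872438500800 + 9753959717614576117484806512819187283639046271200 + 9655434871982105651651626649053336907036631662400 + 9558880523262284595135110382562803537966265345776 + 9464238141843846133797138992636439146501252817600 + 9371451493394396661897167041728238762712024848800 + 9280466527439111257412728526760003434918704219200 + 9191231272367581341476067675541157248044485909400 + 9103695736440271042985819411964574798063109853120 + 9017811814398381693523689040153588243364401269600 + 8933533199310546350593561105198881811183425556800 + 8850815299316930180680657761632225498116912357200 + 8769615158956224399206523286754865631161711326400 + 8689891384783895086486463984148003216332968496160 + 8611604075011067202824423768074597781951590401600 + 8534714752912754102799205698716788873184165487300 + 8459186303771933270031071135011330564571916235200 + 8384982915142354908013254721546318892952864338400 + 8312070020228073560987052506576350902579361170240 + 8240414244191624650978543433243796153419194263600 = 5099767914356911417459023504643461883988382462396295, so H_116 = 5099767914356911417459023504643461883988382462396295/955888052326228459513511038256280353796626534577600; reducing by gcd(5099767914356911417459023504643461883988382462396295, 955888052326228459513511038256280353796626534577600) = 55 gives 92723052988307480317436790993517488799788772043569/17379782769567790172972927968296006432665936992320 ≈ 5.33511. (The PNT-adjacent estimate ln(116) + γ ≈ 5.33081 matches within O(1/n).)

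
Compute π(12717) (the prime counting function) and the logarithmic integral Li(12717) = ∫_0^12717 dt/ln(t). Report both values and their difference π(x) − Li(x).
π(12717) = 1518;  Li(12717) ≈ 1537.20;  π(x) − Li(x) ≈ -19.20.

Direct count of primes ≤ 12717 gives π(12717) = 1518. Numerical evaluation of the logarithmic integral gives Li(12717) ≈ 1537.20. The difference π(x) − Li(x) ≈ -19.20 is typically negative for small/moderate x (Li(x) overestimates), though Littlewood's theorem shows this sign changes infinitely often.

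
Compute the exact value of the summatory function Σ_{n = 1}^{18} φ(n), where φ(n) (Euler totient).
Σ_{n ≤ 18} φ(n) = 102

Compute φ(n) for each 1 ≤ n ≤ 18: φ(1) = 1, φ(2) = 1, φ(3) = 2, φ(4) = 2, φ(5) = 4, φ(6) = 2, φ(7) = 6, φ(8) = 4, φ(9) = 6, φ(10) = 4, φ(11) = 10, φ(12) = 4, φ(13) = 12, φ(14) = 6, φ(15) = 8, φ(16) = 8, φ(17) = 16, φ(18) = 6. Summing all 18 values: 102. (Average order: Σ_{n ≤ x} φ(n) ~ (3/π²) x². For x = 18, (3/π²)·18² ≈ 98.48.)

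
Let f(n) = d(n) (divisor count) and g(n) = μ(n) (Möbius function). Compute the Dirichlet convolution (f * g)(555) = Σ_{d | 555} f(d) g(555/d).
(d * μ)(555) = 1

Divisors of 555: [1, 3, 5, 15, 37, 111, 185, 555]. For each d | 555:
  d = 1: d(1) · μ(555/1) = 1 · -1 = -1
  d = 3: d(3) · μ(555/3) = 2 · 1 = 2
  d = 5: d(5) · μ(555/5) = 2 · 1 = 2
  d = 15: d(15) · μ(555/15) = 4 · -1 = -4
  d = 37: d(37) · μ(555/37) = 2 · 1 = 2
  d = 111: d(111) · μ(555/111) = 4 · -1 = -4
  d = 185: d(185) · μ(555/185) = 4 · -1 = -4
  d = 555: d(555) · μ(555/555) = 8 · 1 = 8
Summing: (d * μ)(555) = -1 + 2 + 2 + -4 + 2 + -4 + -4 + 8 = 1.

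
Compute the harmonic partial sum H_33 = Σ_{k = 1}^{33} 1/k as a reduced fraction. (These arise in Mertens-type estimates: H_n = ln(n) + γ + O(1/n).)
H_33 = 53676090078349/13127595717600

Direct summation: H_33 = 1 + 1/2 + ... + 1/33. The least common denominator is lcm(1, ..., 33) = 144403552893600; over this denominator the numerator is 144403552893600 + 72201776446800 + 48134517631200 + 36100888223400 + 28880710578720 + 24067258815600 + 20629078984800 + 18050444111700 + 16044839210400 + 14440355289360 + 13127595717600 + 12033629407800 + 11107965607200 + 10314539492400 + 9626903526240 + 9025222055850 + 8494326640800 + 8022419605200 + 7600186994400 + 7220177644680 + 6876359661600 + 6563797858800 + 6278415343200 + 6016814703900 + 5776142115744 + 5553982803600 + 5348279736800 + 5157269746200 + 4979432858400 + 4813451763120 + 4658179125600 + 4512611027925 + 4375865239200 = 590436990861839, so H_33 = 590436990861839/144403552893600; reducing by gcd(590436990861839, 144403552893600) = 11 gives 53676090078349/13127595717600 ≈ 4.08880. (The PNT-adjacent estimate ln(33) + γ ≈ 4.07372 matches within O(1/n).)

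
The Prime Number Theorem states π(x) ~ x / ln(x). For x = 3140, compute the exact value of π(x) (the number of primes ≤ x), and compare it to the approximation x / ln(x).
π(3140) = 446;  x/ln(x) ≈ 389.97;  relative error ≈ 12.56%.

Directly count primes up to 3140: π(3140) = 446. The PNT approximation gives 3140/ln(3140) ≈ 3140/8.05198 ≈ 389.97. Relative error (π(x) − x/ln(x)) / π(x) ≈ 12.56%; the approximation is known to undercount slightly (Li(x) is a better estimate).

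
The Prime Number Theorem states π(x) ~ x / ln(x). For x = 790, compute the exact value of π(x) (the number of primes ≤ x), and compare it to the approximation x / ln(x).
π(790) = 138;  x/ln(x) ≈ 118.40;  relative error ≈ 14.20%.

Directly count primes up to 790: π(790) = 138. The PNT approximation gives 790/ln(790) ≈ 790/6.67203 ≈ 118.40. Relative error (π(x) − x/ln(x)) / π(x) ≈ 14.20%; the approximation is known to undercount slightly (Li(x) is a better estimate).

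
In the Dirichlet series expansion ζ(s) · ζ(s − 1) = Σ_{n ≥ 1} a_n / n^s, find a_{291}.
σ(291) = 392

In the product (Σ m^0/m^s)(Σ k / k^s) = Σ (Σ_{d | n} d) / n^s, the coefficient of 1/n^s is σ(n) = Σ_{d | n} d. For n = 291, divisors are [1, 3, 97, 291]; summing: σ(291) = 392.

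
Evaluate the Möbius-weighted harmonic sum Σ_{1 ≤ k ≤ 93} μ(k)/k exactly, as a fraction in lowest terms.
Σ μ(k)/k = 160646574025887074368700140133097/7922913965448516923550179200452770

Values of μ(k) for 1 ≤ k ≤ 93: μ(1) = 1, μ(2) = -1, μ(3) = -1, μ(5) = -1, μ(6) = 1, μ(7) = -1, μ(10) = 1, μ(11) = -1, μ(13) = -1, μ(14) = 1, μ(15) = 1, μ(17) = -1, μ(19) = -1, μ(21) = 1, μ(22) = 1, μ(23) = -1, μ(26) = 1, μ(29) = -1, μ(30) = -1, μ(31) = -1, μ(33) = 1, μ(34) = 1, μ(35) = 1, μ(37) = -1, μ(38) = 1, μ(39) = 1, μ(41) = -1, μ(42) = -1, μ(43) = -1, μ(46) = 1, μ(47) = -1, μ(51) = 1, μ(53) = -1, μ(55) = 1, μ(57) = 1, μ(58) = 1, μ(59) = -1, μ(61) = -1, μ(62) = 1, μ(65) = 1, μ(66) = -1, μ(67) = -1, μ(69) = 1, μ(70) = -1, μ(71) = -1, μ(73) = -1, μ(74) = 1, μ(77) = 1, μ(78) = -1, μ(79) = -1, μ(82) = 1, μ(83) = -1, μ(85) = 1, μ(86) = 1, μ(87) = 1, μ(89) = -1, μ(91) = 1, μ(93) = 1, with μ = 0 on non-squarefree integers. Summing μ(k)/k for k where μ(k) ≠ 0 gives 160646574025887074368700140133097/7922913965448516923550179200452770 ≈ 0.0203. (PNT ⟺ this sum → 0 as n → ∞.)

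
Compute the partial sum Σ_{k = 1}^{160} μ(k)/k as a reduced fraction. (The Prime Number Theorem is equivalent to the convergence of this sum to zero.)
Σ μ(k)/k = 64913714004742152105857055486137916673345137521594294887693/5053595284816784977233681012564534887436795806841425346061410

Values of μ(k) for 1 ≤ k ≤ 160: μ(1) = 1, μ(2) = -1, μ(3) = -1, μ(5) = -1, μ(6) = 1, μ(7) = -1, μ(10) = 1, μ(11) = -1, μ(13) = -1, μ(14) = 1, μ(15) = 1, μ(17) = -1, μ(19) = -1, μ(21) = 1, μ(22) = 1, μ(23) = -1, μ(26) = 1, μ(29) = -1, μ(30) = -1, μ(31) = -1, μ(33) = 1, μ(34) = 1, μ(35) = 1, μ(37) = -1, μ(38) = 1, μ(39) = 1, μ(41) = -1, μ(42) = -1, μ(43) = -1, μ(46) = 1, μ(47) = -1, μ(51) = 1, μ(53) = -1, μ(55) = 1, μ(57) = 1, μ(58) = 1, μ(59) = -1, μ(61) = -1, μ(62) = 1, μ(65) = 1, μ(66) = -1, μ(67) = -1, μ(69) = 1, μ(70) = -1, μ(71) = -1, μ(73) = -1, μ(74) = 1, μ(77) = 1, μ(78) = -1, μ(79) = -1, μ(82) = 1, μ(83) = -1, μ(85) = 1, μ(86) = 1, μ(87) = 1, μ(89) = -1, μ(91) = 1, μ(93) = 1, μ(94) = 1, μ(95) = 1, μ(97) = -1, μ(101) = -1, μ(102) = -1, μ(103) = -1, μ(105) = -1, μ(106) = 1, μ(107) = -1, μ(109) = -1, μ(110) = -1, μ(111) = 1, μ(113) = -1, μ(114) = -1, μ(115) = 1, μ(118) = 1, μ(119) = 1, μ(122) = 1, μ(123) = 1, μ(127) = -1, μ(129) = 1, μ(130) = -1, μ(131) = -1, μ(133) = 1, μ(134) = 1, μ(137) = -1, μ(138) = -1, μ(139) = -1, μ(141) = 1, μ(142) = 1, μ(143) = 1, μ(145) = 1, μ(146) = 1, μ(149) = -1, μ(151) = -1, μ(154) = -1, μ(155) = 1, μ(157) = -1, μ(158) = 1, μ(159) = 1, with μ = 0 on non-squarefree integers. Summing μ(k)/k for k where μ(k) ≠ 0 gives 64913714004742152105857055486137916673345137521594294887693/5053595284816784977233681012564534887436795806841425346061410 ≈ 0.0128. (PNT ⟺ this sum → 0 as n → ∞.)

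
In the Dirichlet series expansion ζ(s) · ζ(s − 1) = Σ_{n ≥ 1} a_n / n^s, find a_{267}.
σ(267) = 360

In the product (Σ m^0/m^s)(Σ k / k^s) = Σ (Σ_{d | n} d) / n^s, the coefficient of 1/n^s is σ(n) = Σ_{d | n} d. For n = 267, divisors are [1, 3, 89, 267]; summing: σ(267) = 360.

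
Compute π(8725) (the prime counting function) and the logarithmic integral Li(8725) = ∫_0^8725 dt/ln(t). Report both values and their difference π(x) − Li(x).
π(8725) = 1087;  Li(8725) ≈ 1106.69;  π(x) − Li(x) ≈ -19.69.

Direct count of primes ≤ 8725 gives π(8725) = 1087. Numerical evaluation of the logarithmic integral gives Li(8725) ≈ 1106.69. The difference π(x) − Li(x) ≈ -19.69 is typically negative for small/moderate x (Li(x) overestimates), though Littlewood's theorem shows this sign changes infinitely often.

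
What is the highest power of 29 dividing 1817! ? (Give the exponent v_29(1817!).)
v_29(1817!) = 64

Legendre's formula: v_p(n!) = Σ_{k ≥ 1} ⌊n / p^k⌋. For p = 29, n = 1817, the terms are:
  ⌊1817/29^1⌋ = ⌊1817/29⌋ = 62
  ⌊1817/29^2⌋ = ⌊1817/841⌋ = 2
(the next term ⌊1817/29^3⌋ = 0, terminating the sum). Summing: v_29(1817!) = 62 + 2 = 64.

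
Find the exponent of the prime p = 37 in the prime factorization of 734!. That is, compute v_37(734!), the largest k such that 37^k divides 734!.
v_37(734!) = 19

Legendre's formula: v_p(n!) = Σ_{k ≥ 1} ⌊n / p^k⌋. For p = 37, n = 734, the terms are:
  ⌊734/37^1⌋ = ⌊734/37⌋ = 19
(the next term ⌊734/37^2⌋ = 0, terminating the sum). Summing: v_37(734!) = 19 = 19.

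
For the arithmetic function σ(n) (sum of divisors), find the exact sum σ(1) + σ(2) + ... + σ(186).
Σ_{n ≤ 186} σ(n) = 28558

Compute σ(n) for each 1 ≤ n ≤ 186: σ(1) = 1, σ(2) = 3, σ(3) = 4, σ(4) = 7, σ(5) = 6, σ(6) = 12, σ(7) = 8, σ(8) = 15, σ(9) = 13, σ(10) = 18, σ(11) = 12, σ(12) = 28, σ(13) = 14, σ(14) = 24, σ(15) = 24, σ(16) = 31, σ(17) = 18, σ(18) = 39, σ(19) = 20, σ(20) = 42, σ(21) = 32, σ(22) = 36, σ(23) = 24, σ(24) = 60, σ(25) = 31, σ(26) = 42, σ(27) = 40, σ(28) = 56, σ(29) = 30, σ(30) = 72, σ(31) = 32, σ(32) = 63, σ(33) = 48, σ(34) = 54, σ(35) = 48, σ(36) = 91, σ(37) = 38, σ(38) = 60, σ(39) = 56, σ(40) = 90, σ(41) = 42, σ(42) = 96, σ(43) = 44, σ(44) = 84, σ(45) = 78, σ(46) = 72, σ(47) = 48, σ(48) = 124, σ(49) = 57, σ(50) = 93, σ(51) = 72, σ(52) = 98, σ(53) = 54, σ(54) = 120, σ(55) = 72, σ(56) = 120, σ(57) = 80, σ(58) = 90, σ(59) = 60, σ(60) = 168, σ(61) = 62, σ(62) = 96, σ(63) = 104, σ(64) = 127, σ(65) = 84, σ(66) = 144, σ(67) = 68, σ(68) = 126, σ(69) = 96, σ(70) = 144, σ(71) = 72, σ(72) = 195, σ(73) = 74, σ(74) = 114, σ(75) = 124, σ(76) = 140, σ(77) = 96, σ(78) = 168, σ(79) = 80, σ(80) = 186, σ(81) = 121, σ(82) = 126, σ(83) = 84, σ(84) = 224, σ(85) = 108, σ(86) = 132, σ(87) = 120, σ(88) = 180, σ(89) = 90, σ(90) = 234, σ(91) = 112, σ(92) = 168, σ(93) = 128, σ(94) = 144, σ(95) = 120, σ(96) = 252, σ(97) = 98, σ(98) = 171, σ(99) = 156, σ(100) = 217, σ(101) = 102, σ(102) = 216, σ(103) = 104, σ(104) = 210, σ(105) = 192, σ(106) = 162, σ(107) = 108, σ(108) = 280, σ(109) = 110, σ(110) = 216, σ(111) = 152, σ(112) = 248, σ(113) = 114, σ(114) = 240, σ(115) = 144, σ(116) = 210, σ(117) = 182, σ(118) = 180, σ(119) = 144, σ(120) = 360, σ(121) = 133, σ(122) = 186, σ(123) = 168, σ(124) = 224, σ(125) = 156, σ(126) = 312, σ(127) = 128, σ(128) = 255, σ(129) = 176, σ(130) = 252, σ(131) = 132, σ(132) = 336, σ(133) = 160, σ(134) = 204, σ(135) = 240, σ(136) = 270, σ(137) = 138, σ(138) = 288, σ(139) = 140, σ(140) = 336, σ(141) = 192, σ(142) = 216, σ(143) = 168, σ(144) = 403, σ(145) = 180, σ(146) = 222, σ(147) = 228, σ(148) = 266, σ(149) = 150, σ(150) = 372, σ(151) = 152, σ(152) = 300, σ(153) = 234, σ(154) = 288, σ(155) = 192, σ(156) = 392, σ(157) = 158, σ(158) = 240, σ(159) = 216, σ(160) = 378, σ(161) = 192, σ(162) = 363, σ(163) = 164, σ(164) = 294, σ(165) = 288, σ(166) = 252, σ(167) = 168, σ(168) = 480, σ(169) = 183, σ(170) = 324, σ(171) = 260, σ(172) = 308, σ(173) = 174, σ(174) = 360, σ(175) = 248, σ(176) = 372, σ(177) = 240, σ(178) = 270, σ(179) = 180, σ(180) = 546, σ(181) = 182, σ(182) = 336, σ(183) = 248, σ(184) = 360, σ(185) = 228, σ(186) = 384. Summing all 186 values: 28558. (Average order: Σ_{n ≤ x} σ(n) ~ (π²/12) x². For x = 186, (π²/12)·186² ≈ 28454.07.)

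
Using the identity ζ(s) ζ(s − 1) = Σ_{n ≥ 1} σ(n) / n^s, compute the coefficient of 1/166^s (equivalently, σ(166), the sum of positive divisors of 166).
σ(166) = 252

In the product (Σ m^0/m^s)(Σ k / k^s) = Σ (Σ_{d | n} d) / n^s, the coefficient of 1/n^s is σ(n) = Σ_{d | n} d. For n = 166, divisors are [1, 2, 83, 166]; summing: σ(166) = 252.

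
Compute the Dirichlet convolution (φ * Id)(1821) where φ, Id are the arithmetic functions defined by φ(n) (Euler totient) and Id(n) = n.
(φ * Id)(1821) = 6065

Divisors of 1821: [1, 3, 607, 1821]. For each d | 1821:
  d = 1: φ(1) · Id(1821/1) = 1 · 1821 = 1821
  d = 3: φ(3) · Id(1821/3) = 2 · 607 = 1214
  d = 607: φ(607) · Id(1821/607) = 606 · 3 = 1818
  d = 1821: φ(1821) · Id(1821/1821) = 1212 · 1 = 1212
Summing: (φ * Id)(1821) = 1821 + 1214 + 1818 + 1212 = 6065.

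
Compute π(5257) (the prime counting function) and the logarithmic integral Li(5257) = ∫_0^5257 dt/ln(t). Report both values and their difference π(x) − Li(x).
π(5257) = 697;  Li(5257) ≈ 714.37;  π(x) − Li(x) ≈ -17.37.

Direct count of primes ≤ 5257 gives π(5257) = 697. Numerical evaluation of the logarithmic integral gives Li(5257) ≈ 714.37. The difference π(x) − Li(x) ≈ -17.37 is typically negative for small/moderate x (Li(x) overestimates), though Littlewood's theorem shows this sign changes infinitely often.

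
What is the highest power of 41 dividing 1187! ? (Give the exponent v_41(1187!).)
v_41(1187!) = 28

Legendre's formula: v_p(n!) = Σ_{k ≥ 1} ⌊n / p^k⌋. For p = 41, n = 1187, the terms are:
  ⌊1187/41^1⌋ = ⌊1187/41⌋ = 28
(the next term ⌊1187/41^2⌋ = 0, terminating the sum). Summing: v_41(1187!) = 28 = 28.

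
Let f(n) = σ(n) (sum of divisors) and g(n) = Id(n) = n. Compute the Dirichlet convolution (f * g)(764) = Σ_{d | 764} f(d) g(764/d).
(σ * Id)(764) = 6511

Divisors of 764: [1, 2, 4, 191, 382, 764]. For each d | 764:
  d = 1: σ(1) · Id(764/1) = 1 · 764 = 764
  d = 2: σ(2) · Id(764/2) = 3 · 382 = 1146
  d = 4: σ(4) · Id(764/4) = 7 · 191 = 1337
  d = 191: σ(191) · Id(764/191) = 192 · 4 = 768
  d = 382: σ(382) · Id(764/382) = 576 · 2 = 1152
  d = 764: σ(764) · Id(764/764) = 1344 · 1 = 1344
Summing: (σ * Id)(764) = 764 + 1146 + 1337 + 768 + 1152 + 1344 = 6511.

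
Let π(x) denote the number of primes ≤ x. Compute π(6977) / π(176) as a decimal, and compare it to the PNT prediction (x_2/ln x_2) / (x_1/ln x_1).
π(6977)/π(176) = 897/40 ≈ 22.4250;  PNT prediction ≈ 23.1593.

π(176) = 40 and π(6977) = 897, so π(6977)/π(176) ≈ 22.4250. The PNT-predicted ratio is (6977/ln(6977)) / (176/ln(176)) ≈ 23.1593. The two agree to within a few percent, as expected.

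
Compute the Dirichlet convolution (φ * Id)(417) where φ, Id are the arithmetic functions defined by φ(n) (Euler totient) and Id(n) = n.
(φ * Id)(417) = 1385

Divisors of 417: [1, 3, 139, 417]. For each d | 417:
  d = 1: φ(1) · Id(417/1) = 1 · 417 = 417
  d = 3: φ(3) · Id(417/3) = 2 · 139 = 278
  d = 139: φ(139) · Id(417/139) = 138 · 3 = 414
  d = 417: φ(417) · Id(417/417) = 276 · 1 = 276
Summing: (φ * Id)(417) = 417 + 278 + 414 + 276 = 1385.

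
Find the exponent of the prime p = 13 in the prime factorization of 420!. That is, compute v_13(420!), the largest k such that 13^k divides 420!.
v_13(420!) = 34

Legendre's formula: v_p(n!) = Σ_{k ≥ 1} ⌊n / p^k⌋. For p = 13, n = 420, the terms are:
  ⌊420/13^1⌋ = ⌊420/13⌋ = 32
  ⌊420/13^2⌋ = ⌊420/169⌋ = 2
(the next term ⌊420/13^3⌋ = 0, terminating the sum). Summing: v_13(420!) = 32 + 2 = 34.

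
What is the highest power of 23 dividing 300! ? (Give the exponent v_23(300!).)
v_23(300!) = 13

Legendre's formula: v_p(n!) = Σ_{k ≥ 1} ⌊n / p^k⌋. For p = 23, n = 300, the terms are:
  ⌊300/23^1⌋ = ⌊300/23⌋ = 13
(the next term ⌊300/23^2⌋ = 0, terminating the sum). Summing: v_23(300!) = 13 = 13.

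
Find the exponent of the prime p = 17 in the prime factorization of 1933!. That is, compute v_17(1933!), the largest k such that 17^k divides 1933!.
v_17(1933!) = 119

Legendre's formula: v_p(n!) = Σ_{k ≥ 1} ⌊n / p^k⌋. For p = 17, n = 1933, the terms are:
  ⌊1933/17^1⌋ = ⌊1933/17⌋ = 113
  ⌊1933/17^2⌋ = ⌊1933/289⌋ = 6
(the next term ⌊1933/17^3⌋ = 0, terminating the sum). Summing: v_17(1933!) = 113 + 6 = 119.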